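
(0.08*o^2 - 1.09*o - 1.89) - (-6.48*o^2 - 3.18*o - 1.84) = 6.56*o^2 + 2.09*o - 0.0499999999999998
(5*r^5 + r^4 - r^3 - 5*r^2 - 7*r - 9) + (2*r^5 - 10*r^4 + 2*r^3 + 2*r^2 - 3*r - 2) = 7*r^5 - 9*r^4 + r^3 - 3*r^2 - 10*r - 11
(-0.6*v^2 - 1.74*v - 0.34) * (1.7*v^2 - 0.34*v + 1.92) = -1.02*v^4 - 2.754*v^3 - 1.1384*v^2 - 3.2252*v - 0.6528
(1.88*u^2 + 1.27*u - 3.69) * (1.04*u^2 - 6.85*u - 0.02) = 1.9552*u^4 - 11.5572*u^3 - 12.5747*u^2 + 25.2511*u + 0.0738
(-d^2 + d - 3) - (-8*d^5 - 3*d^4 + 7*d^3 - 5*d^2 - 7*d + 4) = 8*d^5 + 3*d^4 - 7*d^3 + 4*d^2 + 8*d - 7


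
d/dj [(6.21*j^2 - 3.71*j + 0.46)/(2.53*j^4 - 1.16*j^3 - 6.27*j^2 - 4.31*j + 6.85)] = (-31.4226*j^5 + 35.3625*j^4 - 13.2624*j^3 - 48.426*j^2 + 90.8454*j - 23.4309)/(6.4009*j^8 - 5.8696*j^7 - 30.3806*j^6 - 7.2622*j^5 + 83.9731*j^4 + 38.1554*j^3 - 67.3229*j^2 - 59.047*j + 46.9225)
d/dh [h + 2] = 1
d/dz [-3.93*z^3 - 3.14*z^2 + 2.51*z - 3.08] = -11.79*z^2 - 6.28*z + 2.51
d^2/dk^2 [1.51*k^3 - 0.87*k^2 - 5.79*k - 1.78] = 9.06*k - 1.74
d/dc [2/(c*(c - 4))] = 4*(2 - c)/(c^2*(c^2 - 8*c + 16))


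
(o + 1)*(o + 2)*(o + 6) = o^3 + 9*o^2 + 20*o + 12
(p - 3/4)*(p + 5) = p^2 + 17*p/4 - 15/4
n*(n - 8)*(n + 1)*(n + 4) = n^4 - 3*n^3 - 36*n^2 - 32*n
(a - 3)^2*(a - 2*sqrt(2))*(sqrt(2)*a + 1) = sqrt(2)*a^4 - 6*sqrt(2)*a^3 - 3*a^3 + 7*sqrt(2)*a^2 + 18*a^2 - 27*a + 12*sqrt(2)*a - 18*sqrt(2)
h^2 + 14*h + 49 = (h + 7)^2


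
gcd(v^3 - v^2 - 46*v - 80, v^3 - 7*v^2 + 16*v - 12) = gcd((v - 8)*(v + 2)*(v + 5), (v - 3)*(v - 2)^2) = 1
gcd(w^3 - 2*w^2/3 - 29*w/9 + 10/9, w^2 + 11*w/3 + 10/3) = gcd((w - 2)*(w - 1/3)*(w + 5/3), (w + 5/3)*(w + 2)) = w + 5/3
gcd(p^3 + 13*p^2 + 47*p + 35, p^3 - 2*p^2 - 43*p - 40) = p^2 + 6*p + 5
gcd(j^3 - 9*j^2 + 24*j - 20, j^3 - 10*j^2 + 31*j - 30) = j^2 - 7*j + 10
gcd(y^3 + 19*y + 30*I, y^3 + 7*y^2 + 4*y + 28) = y + 2*I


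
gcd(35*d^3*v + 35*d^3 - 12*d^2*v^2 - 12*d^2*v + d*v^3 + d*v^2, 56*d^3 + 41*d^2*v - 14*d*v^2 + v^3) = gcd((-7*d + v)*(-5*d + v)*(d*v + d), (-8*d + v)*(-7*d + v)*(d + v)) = -7*d + v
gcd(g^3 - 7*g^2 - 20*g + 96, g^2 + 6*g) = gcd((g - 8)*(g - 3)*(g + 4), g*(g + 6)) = 1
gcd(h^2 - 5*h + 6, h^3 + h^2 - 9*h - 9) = h - 3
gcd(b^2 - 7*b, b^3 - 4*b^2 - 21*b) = b^2 - 7*b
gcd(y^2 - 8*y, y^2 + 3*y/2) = y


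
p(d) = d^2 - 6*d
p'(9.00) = 12.00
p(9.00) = 27.00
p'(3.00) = 0.00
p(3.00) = -9.00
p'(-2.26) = -10.52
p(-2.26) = 18.67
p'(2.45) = -1.10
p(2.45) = -8.70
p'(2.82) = -0.36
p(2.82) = -8.97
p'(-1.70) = -9.40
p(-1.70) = 13.09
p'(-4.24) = -14.48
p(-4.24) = 43.42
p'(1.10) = -3.80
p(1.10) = -5.39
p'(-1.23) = -8.46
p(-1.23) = 8.89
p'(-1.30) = -8.60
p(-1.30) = 9.49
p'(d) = 2*d - 6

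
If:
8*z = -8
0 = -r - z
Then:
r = 1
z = -1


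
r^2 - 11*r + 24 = (r - 8)*(r - 3)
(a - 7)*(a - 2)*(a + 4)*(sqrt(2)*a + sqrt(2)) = sqrt(2)*a^4 - 4*sqrt(2)*a^3 - 27*sqrt(2)*a^2 + 34*sqrt(2)*a + 56*sqrt(2)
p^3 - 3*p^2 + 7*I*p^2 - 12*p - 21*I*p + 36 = (p - 3)*(p + 3*I)*(p + 4*I)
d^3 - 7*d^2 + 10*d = d*(d - 5)*(d - 2)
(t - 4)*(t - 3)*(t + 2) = t^3 - 5*t^2 - 2*t + 24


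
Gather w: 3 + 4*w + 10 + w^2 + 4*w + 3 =w^2 + 8*w + 16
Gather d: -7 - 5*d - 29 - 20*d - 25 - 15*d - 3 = -40*d - 64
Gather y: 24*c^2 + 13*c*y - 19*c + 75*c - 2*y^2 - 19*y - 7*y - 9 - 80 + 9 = 24*c^2 + 56*c - 2*y^2 + y*(13*c - 26) - 80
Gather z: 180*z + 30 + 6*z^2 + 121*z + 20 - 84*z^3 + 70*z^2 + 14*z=-84*z^3 + 76*z^2 + 315*z + 50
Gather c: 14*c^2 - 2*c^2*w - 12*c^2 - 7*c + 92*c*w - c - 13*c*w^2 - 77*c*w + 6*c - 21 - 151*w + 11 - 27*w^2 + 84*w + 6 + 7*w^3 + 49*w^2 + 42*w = c^2*(2 - 2*w) + c*(-13*w^2 + 15*w - 2) + 7*w^3 + 22*w^2 - 25*w - 4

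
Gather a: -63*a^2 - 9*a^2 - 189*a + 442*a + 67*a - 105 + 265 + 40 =-72*a^2 + 320*a + 200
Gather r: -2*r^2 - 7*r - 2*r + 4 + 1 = -2*r^2 - 9*r + 5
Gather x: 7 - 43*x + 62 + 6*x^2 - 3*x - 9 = 6*x^2 - 46*x + 60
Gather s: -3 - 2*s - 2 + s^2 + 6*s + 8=s^2 + 4*s + 3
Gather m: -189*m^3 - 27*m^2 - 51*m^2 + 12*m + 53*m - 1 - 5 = -189*m^3 - 78*m^2 + 65*m - 6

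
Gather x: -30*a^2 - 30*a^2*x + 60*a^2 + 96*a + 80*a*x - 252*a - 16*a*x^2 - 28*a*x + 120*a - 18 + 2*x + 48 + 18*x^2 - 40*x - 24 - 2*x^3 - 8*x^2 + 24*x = 30*a^2 - 36*a - 2*x^3 + x^2*(10 - 16*a) + x*(-30*a^2 + 52*a - 14) + 6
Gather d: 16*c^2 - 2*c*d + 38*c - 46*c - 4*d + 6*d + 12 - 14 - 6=16*c^2 - 8*c + d*(2 - 2*c) - 8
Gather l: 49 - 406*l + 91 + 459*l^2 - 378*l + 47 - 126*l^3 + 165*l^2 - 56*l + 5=-126*l^3 + 624*l^2 - 840*l + 192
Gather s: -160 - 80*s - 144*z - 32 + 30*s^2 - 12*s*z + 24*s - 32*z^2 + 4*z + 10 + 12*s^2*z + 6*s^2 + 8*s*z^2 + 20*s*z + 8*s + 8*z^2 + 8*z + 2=s^2*(12*z + 36) + s*(8*z^2 + 8*z - 48) - 24*z^2 - 132*z - 180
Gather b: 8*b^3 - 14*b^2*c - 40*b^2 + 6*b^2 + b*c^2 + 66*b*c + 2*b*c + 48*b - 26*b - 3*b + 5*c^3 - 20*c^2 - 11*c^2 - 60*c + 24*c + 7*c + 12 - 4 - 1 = 8*b^3 + b^2*(-14*c - 34) + b*(c^2 + 68*c + 19) + 5*c^3 - 31*c^2 - 29*c + 7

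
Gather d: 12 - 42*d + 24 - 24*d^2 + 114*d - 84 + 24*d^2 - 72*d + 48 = 0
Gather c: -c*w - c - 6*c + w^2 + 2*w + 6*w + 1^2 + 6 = c*(-w - 7) + w^2 + 8*w + 7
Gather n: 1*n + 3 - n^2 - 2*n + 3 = -n^2 - n + 6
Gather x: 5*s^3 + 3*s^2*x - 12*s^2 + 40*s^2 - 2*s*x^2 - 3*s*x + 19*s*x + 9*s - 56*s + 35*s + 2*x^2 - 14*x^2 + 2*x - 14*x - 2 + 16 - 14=5*s^3 + 28*s^2 - 12*s + x^2*(-2*s - 12) + x*(3*s^2 + 16*s - 12)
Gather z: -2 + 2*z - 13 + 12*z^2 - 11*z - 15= 12*z^2 - 9*z - 30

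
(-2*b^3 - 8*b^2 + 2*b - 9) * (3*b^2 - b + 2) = -6*b^5 - 22*b^4 + 10*b^3 - 45*b^2 + 13*b - 18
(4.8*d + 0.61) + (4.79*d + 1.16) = 9.59*d + 1.77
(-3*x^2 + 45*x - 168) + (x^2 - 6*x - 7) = -2*x^2 + 39*x - 175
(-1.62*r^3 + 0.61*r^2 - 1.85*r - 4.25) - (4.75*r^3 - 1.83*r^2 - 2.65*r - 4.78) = -6.37*r^3 + 2.44*r^2 + 0.8*r + 0.53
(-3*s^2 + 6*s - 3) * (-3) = 9*s^2 - 18*s + 9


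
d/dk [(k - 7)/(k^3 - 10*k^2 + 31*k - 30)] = (k^3 - 10*k^2 + 31*k - (k - 7)*(3*k^2 - 20*k + 31) - 30)/(k^3 - 10*k^2 + 31*k - 30)^2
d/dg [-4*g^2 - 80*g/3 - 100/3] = -8*g - 80/3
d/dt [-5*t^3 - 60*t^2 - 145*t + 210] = -15*t^2 - 120*t - 145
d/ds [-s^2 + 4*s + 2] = 4 - 2*s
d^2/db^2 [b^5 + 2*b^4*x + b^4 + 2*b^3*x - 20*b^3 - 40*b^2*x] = 20*b^3 + 24*b^2*x + 12*b^2 + 12*b*x - 120*b - 80*x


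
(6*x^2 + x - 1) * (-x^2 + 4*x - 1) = -6*x^4 + 23*x^3 - x^2 - 5*x + 1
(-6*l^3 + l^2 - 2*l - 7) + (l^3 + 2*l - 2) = -5*l^3 + l^2 - 9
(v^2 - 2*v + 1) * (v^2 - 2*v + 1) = v^4 - 4*v^3 + 6*v^2 - 4*v + 1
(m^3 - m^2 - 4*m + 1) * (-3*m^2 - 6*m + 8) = -3*m^5 - 3*m^4 + 26*m^3 + 13*m^2 - 38*m + 8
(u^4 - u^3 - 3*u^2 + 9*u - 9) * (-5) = -5*u^4 + 5*u^3 + 15*u^2 - 45*u + 45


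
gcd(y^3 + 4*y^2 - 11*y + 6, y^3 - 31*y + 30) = y^2 + 5*y - 6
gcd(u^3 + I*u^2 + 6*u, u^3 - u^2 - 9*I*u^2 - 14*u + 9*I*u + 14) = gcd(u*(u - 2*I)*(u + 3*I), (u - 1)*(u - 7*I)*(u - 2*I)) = u - 2*I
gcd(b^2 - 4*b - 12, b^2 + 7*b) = 1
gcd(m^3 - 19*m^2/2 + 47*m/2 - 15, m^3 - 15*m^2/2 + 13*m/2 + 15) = m^2 - 17*m/2 + 15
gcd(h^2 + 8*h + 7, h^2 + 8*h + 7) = h^2 + 8*h + 7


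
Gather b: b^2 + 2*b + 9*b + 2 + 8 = b^2 + 11*b + 10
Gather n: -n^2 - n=-n^2 - n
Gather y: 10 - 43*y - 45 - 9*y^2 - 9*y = -9*y^2 - 52*y - 35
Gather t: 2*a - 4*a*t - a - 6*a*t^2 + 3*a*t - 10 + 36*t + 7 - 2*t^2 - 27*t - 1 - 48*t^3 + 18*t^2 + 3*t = a - 48*t^3 + t^2*(16 - 6*a) + t*(12 - a) - 4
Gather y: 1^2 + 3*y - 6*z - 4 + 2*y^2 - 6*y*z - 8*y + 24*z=2*y^2 + y*(-6*z - 5) + 18*z - 3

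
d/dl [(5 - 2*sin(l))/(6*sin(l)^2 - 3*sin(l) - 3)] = (4*sin(l)^2 - 20*sin(l) + 7)*cos(l)/(3*(sin(l) - 1)^2*(2*sin(l) + 1)^2)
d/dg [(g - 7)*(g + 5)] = 2*g - 2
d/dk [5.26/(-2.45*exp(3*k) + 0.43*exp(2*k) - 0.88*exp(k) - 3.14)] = (38.661*exp(2*k) - 4.5236*exp(k) + 4.6288)*exp(k)/(2.45*exp(3*k) - 0.43*exp(2*k) + 0.88*exp(k) + 3.14)^2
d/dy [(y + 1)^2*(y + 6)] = (y + 1)*(3*y + 13)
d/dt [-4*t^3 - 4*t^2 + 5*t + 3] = -12*t^2 - 8*t + 5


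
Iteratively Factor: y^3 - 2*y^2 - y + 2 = (y - 2)*(y^2 - 1) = (y - 2)*(y + 1)*(y - 1)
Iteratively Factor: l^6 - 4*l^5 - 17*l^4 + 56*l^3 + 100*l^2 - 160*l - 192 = (l + 3)*(l^5 - 7*l^4 + 4*l^3 + 44*l^2 - 32*l - 64) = (l - 4)*(l + 3)*(l^4 - 3*l^3 - 8*l^2 + 12*l + 16) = (l - 4)*(l + 2)*(l + 3)*(l^3 - 5*l^2 + 2*l + 8) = (l - 4)*(l + 1)*(l + 2)*(l + 3)*(l^2 - 6*l + 8) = (l - 4)*(l - 2)*(l + 1)*(l + 2)*(l + 3)*(l - 4)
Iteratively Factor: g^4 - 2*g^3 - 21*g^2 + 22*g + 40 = (g + 1)*(g^3 - 3*g^2 - 18*g + 40) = (g + 1)*(g + 4)*(g^2 - 7*g + 10) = (g - 2)*(g + 1)*(g + 4)*(g - 5)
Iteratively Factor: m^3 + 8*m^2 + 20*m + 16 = (m + 2)*(m^2 + 6*m + 8) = (m + 2)^2*(m + 4)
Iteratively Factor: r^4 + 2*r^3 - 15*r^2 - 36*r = (r - 4)*(r^3 + 6*r^2 + 9*r) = r*(r - 4)*(r^2 + 6*r + 9) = r*(r - 4)*(r + 3)*(r + 3)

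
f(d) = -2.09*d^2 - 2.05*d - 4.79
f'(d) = -4.18*d - 2.05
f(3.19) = -32.60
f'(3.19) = -15.38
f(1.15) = -9.91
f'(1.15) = -6.86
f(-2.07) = -9.50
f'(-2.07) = 6.60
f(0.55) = -6.55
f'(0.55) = -4.35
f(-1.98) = -8.92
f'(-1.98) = 6.23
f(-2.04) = -9.31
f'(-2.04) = 6.48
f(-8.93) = -153.15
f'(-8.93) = 35.28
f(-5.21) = -50.84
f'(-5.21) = 19.73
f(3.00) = -29.75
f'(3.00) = -14.59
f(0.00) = -4.79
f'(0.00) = -2.05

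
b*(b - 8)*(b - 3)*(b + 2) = b^4 - 9*b^3 + 2*b^2 + 48*b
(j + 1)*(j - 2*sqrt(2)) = j^2 - 2*sqrt(2)*j + j - 2*sqrt(2)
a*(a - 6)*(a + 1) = a^3 - 5*a^2 - 6*a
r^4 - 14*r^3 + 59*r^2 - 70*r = r*(r - 7)*(r - 5)*(r - 2)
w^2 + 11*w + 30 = (w + 5)*(w + 6)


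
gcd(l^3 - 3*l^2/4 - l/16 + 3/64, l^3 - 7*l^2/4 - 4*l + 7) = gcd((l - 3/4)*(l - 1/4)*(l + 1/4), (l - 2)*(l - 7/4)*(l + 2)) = 1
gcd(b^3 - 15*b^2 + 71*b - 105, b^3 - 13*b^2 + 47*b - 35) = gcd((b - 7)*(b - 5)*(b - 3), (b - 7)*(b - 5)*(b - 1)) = b^2 - 12*b + 35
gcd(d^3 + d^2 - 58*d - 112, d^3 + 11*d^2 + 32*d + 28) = d^2 + 9*d + 14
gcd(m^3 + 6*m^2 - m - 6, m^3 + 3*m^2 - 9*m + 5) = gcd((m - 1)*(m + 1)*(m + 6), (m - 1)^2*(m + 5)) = m - 1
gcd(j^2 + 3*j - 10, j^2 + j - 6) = j - 2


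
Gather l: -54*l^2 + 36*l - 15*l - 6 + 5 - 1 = -54*l^2 + 21*l - 2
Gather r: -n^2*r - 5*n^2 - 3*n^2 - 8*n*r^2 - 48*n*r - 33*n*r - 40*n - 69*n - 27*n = -8*n^2 - 8*n*r^2 - 136*n + r*(-n^2 - 81*n)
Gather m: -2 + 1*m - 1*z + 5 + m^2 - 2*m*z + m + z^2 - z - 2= m^2 + m*(2 - 2*z) + z^2 - 2*z + 1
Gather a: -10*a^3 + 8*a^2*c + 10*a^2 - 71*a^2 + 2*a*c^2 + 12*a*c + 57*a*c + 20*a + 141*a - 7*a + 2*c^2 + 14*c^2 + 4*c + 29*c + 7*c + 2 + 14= -10*a^3 + a^2*(8*c - 61) + a*(2*c^2 + 69*c + 154) + 16*c^2 + 40*c + 16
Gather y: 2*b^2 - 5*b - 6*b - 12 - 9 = 2*b^2 - 11*b - 21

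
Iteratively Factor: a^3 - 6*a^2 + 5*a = (a)*(a^2 - 6*a + 5) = a*(a - 1)*(a - 5)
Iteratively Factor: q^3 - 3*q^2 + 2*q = (q)*(q^2 - 3*q + 2) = q*(q - 2)*(q - 1)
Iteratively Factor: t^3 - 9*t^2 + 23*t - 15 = (t - 5)*(t^2 - 4*t + 3) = (t - 5)*(t - 1)*(t - 3)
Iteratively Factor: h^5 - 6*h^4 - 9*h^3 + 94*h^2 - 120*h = (h - 5)*(h^4 - h^3 - 14*h^2 + 24*h) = (h - 5)*(h + 4)*(h^3 - 5*h^2 + 6*h) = (h - 5)*(h - 3)*(h + 4)*(h^2 - 2*h) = (h - 5)*(h - 3)*(h - 2)*(h + 4)*(h)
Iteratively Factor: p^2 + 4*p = (p)*(p + 4)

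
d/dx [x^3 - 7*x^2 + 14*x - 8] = 3*x^2 - 14*x + 14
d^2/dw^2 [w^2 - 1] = 2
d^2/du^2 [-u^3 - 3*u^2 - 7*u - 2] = -6*u - 6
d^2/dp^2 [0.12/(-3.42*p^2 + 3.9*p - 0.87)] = (2.807136*p^2 - 3.20112*p - 0.12*(6.84*p - 3.9)*(13.68*p - 7.8) + 0.714096)/(3.42*p^2 - 3.9*p + 0.87)^3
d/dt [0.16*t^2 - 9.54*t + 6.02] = 0.32*t - 9.54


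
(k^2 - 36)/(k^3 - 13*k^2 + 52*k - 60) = (k + 6)/(k^2 - 7*k + 10)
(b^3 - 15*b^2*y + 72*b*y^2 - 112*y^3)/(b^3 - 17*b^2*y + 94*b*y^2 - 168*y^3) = (-b + 4*y)/(-b + 6*y)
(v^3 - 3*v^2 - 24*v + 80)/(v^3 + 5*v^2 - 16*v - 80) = (v - 4)/(v + 4)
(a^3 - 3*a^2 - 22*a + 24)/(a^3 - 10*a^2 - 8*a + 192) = (a - 1)/(a - 8)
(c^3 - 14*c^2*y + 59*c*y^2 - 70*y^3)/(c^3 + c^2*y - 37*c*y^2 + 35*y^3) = (-c^2 + 9*c*y - 14*y^2)/(-c^2 - 6*c*y + 7*y^2)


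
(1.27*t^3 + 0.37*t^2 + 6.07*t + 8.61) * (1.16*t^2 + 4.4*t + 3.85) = 1.4732*t^5 + 6.0172*t^4 + 13.5587*t^3 + 38.1201*t^2 + 61.2535*t + 33.1485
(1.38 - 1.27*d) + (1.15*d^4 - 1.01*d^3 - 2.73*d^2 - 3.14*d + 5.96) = 1.15*d^4 - 1.01*d^3 - 2.73*d^2 - 4.41*d + 7.34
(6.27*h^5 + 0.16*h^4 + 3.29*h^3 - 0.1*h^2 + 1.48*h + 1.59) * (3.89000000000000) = 24.3903*h^5 + 0.6224*h^4 + 12.7981*h^3 - 0.389*h^2 + 5.7572*h + 6.1851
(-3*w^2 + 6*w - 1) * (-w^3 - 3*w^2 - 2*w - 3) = 3*w^5 + 3*w^4 - 11*w^3 - 16*w + 3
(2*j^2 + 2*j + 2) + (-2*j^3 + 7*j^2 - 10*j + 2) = -2*j^3 + 9*j^2 - 8*j + 4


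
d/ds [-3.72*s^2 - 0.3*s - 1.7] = -7.44*s - 0.3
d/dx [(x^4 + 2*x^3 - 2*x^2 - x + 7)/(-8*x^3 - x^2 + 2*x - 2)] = (-8*x^6 - 2*x^5 - 12*x^4 - 16*x^3 + 151*x^2 + 22*x - 12)/(64*x^6 + 16*x^5 - 31*x^4 + 28*x^3 + 8*x^2 - 8*x + 4)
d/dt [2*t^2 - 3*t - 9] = 4*t - 3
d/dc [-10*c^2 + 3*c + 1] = 3 - 20*c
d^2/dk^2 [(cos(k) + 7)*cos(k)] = -7*cos(k) - 2*cos(2*k)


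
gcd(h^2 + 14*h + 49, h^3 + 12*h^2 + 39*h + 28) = h + 7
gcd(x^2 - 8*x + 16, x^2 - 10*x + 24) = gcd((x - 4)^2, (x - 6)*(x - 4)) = x - 4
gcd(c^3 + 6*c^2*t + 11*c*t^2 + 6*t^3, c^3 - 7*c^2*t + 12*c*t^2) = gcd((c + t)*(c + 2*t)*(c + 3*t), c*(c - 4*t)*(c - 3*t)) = 1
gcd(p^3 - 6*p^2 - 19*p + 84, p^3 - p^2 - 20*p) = p + 4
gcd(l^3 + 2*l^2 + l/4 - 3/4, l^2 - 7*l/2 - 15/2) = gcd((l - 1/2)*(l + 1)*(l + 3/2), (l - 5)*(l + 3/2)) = l + 3/2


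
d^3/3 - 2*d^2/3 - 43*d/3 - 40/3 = (d/3 + 1/3)*(d - 8)*(d + 5)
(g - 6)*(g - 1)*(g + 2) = g^3 - 5*g^2 - 8*g + 12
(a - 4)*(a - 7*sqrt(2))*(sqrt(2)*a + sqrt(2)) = sqrt(2)*a^3 - 14*a^2 - 3*sqrt(2)*a^2 - 4*sqrt(2)*a + 42*a + 56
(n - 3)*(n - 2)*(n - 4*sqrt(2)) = n^3 - 4*sqrt(2)*n^2 - 5*n^2 + 6*n + 20*sqrt(2)*n - 24*sqrt(2)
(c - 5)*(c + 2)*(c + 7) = c^3 + 4*c^2 - 31*c - 70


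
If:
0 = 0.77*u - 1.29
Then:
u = 1.68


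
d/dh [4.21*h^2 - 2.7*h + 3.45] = 8.42*h - 2.7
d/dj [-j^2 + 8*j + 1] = 8 - 2*j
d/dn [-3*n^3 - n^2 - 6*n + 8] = -9*n^2 - 2*n - 6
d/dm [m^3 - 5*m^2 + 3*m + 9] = 3*m^2 - 10*m + 3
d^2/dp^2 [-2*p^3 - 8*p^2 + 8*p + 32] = -12*p - 16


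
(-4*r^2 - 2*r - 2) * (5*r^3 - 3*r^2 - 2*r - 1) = -20*r^5 + 2*r^4 + 4*r^3 + 14*r^2 + 6*r + 2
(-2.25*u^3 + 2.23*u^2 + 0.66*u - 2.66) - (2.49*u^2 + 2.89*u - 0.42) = -2.25*u^3 - 0.26*u^2 - 2.23*u - 2.24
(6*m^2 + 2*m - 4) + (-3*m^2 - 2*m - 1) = 3*m^2 - 5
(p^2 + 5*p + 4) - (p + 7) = p^2 + 4*p - 3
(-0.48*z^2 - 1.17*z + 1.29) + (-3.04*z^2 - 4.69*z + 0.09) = -3.52*z^2 - 5.86*z + 1.38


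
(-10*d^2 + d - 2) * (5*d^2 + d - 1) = -50*d^4 - 5*d^3 + d^2 - 3*d + 2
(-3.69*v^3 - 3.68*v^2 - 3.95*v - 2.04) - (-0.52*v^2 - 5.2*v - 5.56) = -3.69*v^3 - 3.16*v^2 + 1.25*v + 3.52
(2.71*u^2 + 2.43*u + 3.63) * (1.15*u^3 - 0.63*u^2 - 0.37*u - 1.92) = 3.1165*u^5 + 1.0872*u^4 + 1.6409*u^3 - 8.3892*u^2 - 6.0087*u - 6.9696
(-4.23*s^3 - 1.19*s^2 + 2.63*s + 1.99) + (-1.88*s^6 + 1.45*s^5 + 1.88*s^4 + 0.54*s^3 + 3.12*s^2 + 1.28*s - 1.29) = -1.88*s^6 + 1.45*s^5 + 1.88*s^4 - 3.69*s^3 + 1.93*s^2 + 3.91*s + 0.7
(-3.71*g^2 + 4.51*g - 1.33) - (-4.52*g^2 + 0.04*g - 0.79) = 0.81*g^2 + 4.47*g - 0.54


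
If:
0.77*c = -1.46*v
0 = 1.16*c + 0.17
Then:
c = -0.15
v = 0.08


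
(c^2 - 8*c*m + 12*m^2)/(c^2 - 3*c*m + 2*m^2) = (c - 6*m)/(c - m)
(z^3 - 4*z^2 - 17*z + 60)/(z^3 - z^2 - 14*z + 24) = (z - 5)/(z - 2)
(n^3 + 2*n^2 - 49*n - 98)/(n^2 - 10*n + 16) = (n^3 + 2*n^2 - 49*n - 98)/(n^2 - 10*n + 16)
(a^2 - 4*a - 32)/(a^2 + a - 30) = (a^2 - 4*a - 32)/(a^2 + a - 30)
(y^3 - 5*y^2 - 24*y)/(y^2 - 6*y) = (y^2 - 5*y - 24)/(y - 6)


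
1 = 1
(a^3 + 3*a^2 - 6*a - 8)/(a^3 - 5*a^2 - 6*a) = (a^2 + 2*a - 8)/(a*(a - 6))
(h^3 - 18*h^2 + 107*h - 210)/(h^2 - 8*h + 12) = (h^2 - 12*h + 35)/(h - 2)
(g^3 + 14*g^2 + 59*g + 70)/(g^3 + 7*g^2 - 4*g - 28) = (g + 5)/(g - 2)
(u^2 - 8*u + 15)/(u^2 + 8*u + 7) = (u^2 - 8*u + 15)/(u^2 + 8*u + 7)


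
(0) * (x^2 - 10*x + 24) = 0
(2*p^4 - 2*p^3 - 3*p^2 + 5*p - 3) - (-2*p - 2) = 2*p^4 - 2*p^3 - 3*p^2 + 7*p - 1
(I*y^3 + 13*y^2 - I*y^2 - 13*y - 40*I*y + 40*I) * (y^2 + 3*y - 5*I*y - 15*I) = I*y^5 + 18*y^4 + 2*I*y^4 + 36*y^3 - 108*I*y^3 - 254*y^2 - 210*I*y^2 - 400*y + 315*I*y + 600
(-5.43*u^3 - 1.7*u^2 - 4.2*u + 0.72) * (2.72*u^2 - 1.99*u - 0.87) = -14.7696*u^5 + 6.1817*u^4 - 3.3169*u^3 + 11.7954*u^2 + 2.2212*u - 0.6264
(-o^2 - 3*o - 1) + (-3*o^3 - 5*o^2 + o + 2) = -3*o^3 - 6*o^2 - 2*o + 1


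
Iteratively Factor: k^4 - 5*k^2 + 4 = (k + 1)*(k^3 - k^2 - 4*k + 4) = (k - 2)*(k + 1)*(k^2 + k - 2) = (k - 2)*(k - 1)*(k + 1)*(k + 2)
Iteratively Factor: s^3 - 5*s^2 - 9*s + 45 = (s + 3)*(s^2 - 8*s + 15) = (s - 5)*(s + 3)*(s - 3)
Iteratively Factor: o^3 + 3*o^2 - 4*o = (o - 1)*(o^2 + 4*o) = o*(o - 1)*(o + 4)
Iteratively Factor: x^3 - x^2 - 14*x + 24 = (x + 4)*(x^2 - 5*x + 6) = (x - 2)*(x + 4)*(x - 3)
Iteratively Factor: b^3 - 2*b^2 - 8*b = (b - 4)*(b^2 + 2*b) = b*(b - 4)*(b + 2)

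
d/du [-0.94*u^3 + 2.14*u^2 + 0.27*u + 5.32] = -2.82*u^2 + 4.28*u + 0.27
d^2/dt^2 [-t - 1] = 0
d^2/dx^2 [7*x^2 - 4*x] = 14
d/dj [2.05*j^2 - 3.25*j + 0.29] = 4.1*j - 3.25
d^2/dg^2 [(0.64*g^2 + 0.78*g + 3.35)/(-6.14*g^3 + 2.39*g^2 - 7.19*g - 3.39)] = (-48.255488*g^6 - 176.434128*g^5 - 1277.323848*g^4 + 1011.019548*g^3 - 838.447278*g^2 + 725.856042*g - 377.334232)/(231.475544*g^9 - 270.306132*g^8 + 918.397254*g^7 - 263.309231*g^6 + 776.970795*g^5 + 585.372864*g^4 + 233.854847*g^3 + 443.35098*g^2 + 247.884597*g + 38.958219)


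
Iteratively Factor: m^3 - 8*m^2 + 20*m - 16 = (m - 4)*(m^2 - 4*m + 4) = (m - 4)*(m - 2)*(m - 2)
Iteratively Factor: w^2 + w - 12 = (w + 4)*(w - 3)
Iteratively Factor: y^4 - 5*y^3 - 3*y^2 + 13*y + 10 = (y - 2)*(y^3 - 3*y^2 - 9*y - 5) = (y - 2)*(y + 1)*(y^2 - 4*y - 5) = (y - 5)*(y - 2)*(y + 1)*(y + 1)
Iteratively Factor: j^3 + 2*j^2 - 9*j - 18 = (j + 2)*(j^2 - 9) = (j - 3)*(j + 2)*(j + 3)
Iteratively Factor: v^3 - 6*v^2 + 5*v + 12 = (v + 1)*(v^2 - 7*v + 12) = (v - 3)*(v + 1)*(v - 4)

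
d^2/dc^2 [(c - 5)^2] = 2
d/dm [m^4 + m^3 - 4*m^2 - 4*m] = 4*m^3 + 3*m^2 - 8*m - 4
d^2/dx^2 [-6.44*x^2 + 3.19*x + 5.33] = -12.8800000000000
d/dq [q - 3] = 1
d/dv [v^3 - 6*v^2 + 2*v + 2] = 3*v^2 - 12*v + 2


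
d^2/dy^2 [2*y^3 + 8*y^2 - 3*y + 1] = 12*y + 16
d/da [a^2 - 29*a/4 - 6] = 2*a - 29/4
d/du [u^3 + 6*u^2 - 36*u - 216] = 3*u^2 + 12*u - 36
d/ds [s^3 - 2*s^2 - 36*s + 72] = 3*s^2 - 4*s - 36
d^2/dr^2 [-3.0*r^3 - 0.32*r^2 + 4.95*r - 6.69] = -18.0*r - 0.64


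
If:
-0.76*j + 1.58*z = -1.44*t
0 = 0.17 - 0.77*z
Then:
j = 1.89473684210526*t + 0.458988380041012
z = 0.22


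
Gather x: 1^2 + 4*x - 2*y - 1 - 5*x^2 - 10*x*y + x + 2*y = -5*x^2 + x*(5 - 10*y)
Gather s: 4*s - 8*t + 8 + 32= 4*s - 8*t + 40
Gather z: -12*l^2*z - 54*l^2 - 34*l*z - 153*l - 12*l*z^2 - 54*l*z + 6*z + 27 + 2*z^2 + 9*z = -54*l^2 - 153*l + z^2*(2 - 12*l) + z*(-12*l^2 - 88*l + 15) + 27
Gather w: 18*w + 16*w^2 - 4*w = 16*w^2 + 14*w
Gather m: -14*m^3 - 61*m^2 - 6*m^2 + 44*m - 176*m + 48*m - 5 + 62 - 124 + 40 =-14*m^3 - 67*m^2 - 84*m - 27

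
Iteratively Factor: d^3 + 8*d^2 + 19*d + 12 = (d + 1)*(d^2 + 7*d + 12) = (d + 1)*(d + 3)*(d + 4)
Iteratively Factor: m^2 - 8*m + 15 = (m - 3)*(m - 5)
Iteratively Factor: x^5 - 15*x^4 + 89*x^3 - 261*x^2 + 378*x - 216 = (x - 3)*(x^4 - 12*x^3 + 53*x^2 - 102*x + 72) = (x - 3)^2*(x^3 - 9*x^2 + 26*x - 24) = (x - 3)^3*(x^2 - 6*x + 8) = (x - 4)*(x - 3)^3*(x - 2)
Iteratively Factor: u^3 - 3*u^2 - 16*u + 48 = (u - 4)*(u^2 + u - 12) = (u - 4)*(u + 4)*(u - 3)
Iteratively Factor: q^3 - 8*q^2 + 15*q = (q - 3)*(q^2 - 5*q) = q*(q - 3)*(q - 5)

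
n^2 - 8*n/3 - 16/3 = (n - 4)*(n + 4/3)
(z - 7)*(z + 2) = z^2 - 5*z - 14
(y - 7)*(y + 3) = y^2 - 4*y - 21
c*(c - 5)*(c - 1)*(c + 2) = c^4 - 4*c^3 - 7*c^2 + 10*c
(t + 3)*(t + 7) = t^2 + 10*t + 21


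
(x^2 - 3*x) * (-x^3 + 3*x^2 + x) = -x^5 + 6*x^4 - 8*x^3 - 3*x^2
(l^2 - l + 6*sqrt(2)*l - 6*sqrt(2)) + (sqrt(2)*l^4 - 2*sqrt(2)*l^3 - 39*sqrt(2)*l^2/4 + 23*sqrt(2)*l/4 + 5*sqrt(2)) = sqrt(2)*l^4 - 2*sqrt(2)*l^3 - 39*sqrt(2)*l^2/4 + l^2 - l + 47*sqrt(2)*l/4 - sqrt(2)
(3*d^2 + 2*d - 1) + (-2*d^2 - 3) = d^2 + 2*d - 4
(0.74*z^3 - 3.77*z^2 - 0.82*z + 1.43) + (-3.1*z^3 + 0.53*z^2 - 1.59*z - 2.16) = -2.36*z^3 - 3.24*z^2 - 2.41*z - 0.73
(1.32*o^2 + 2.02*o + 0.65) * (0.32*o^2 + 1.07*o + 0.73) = 0.4224*o^4 + 2.0588*o^3 + 3.333*o^2 + 2.1701*o + 0.4745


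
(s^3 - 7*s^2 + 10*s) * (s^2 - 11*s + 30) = s^5 - 18*s^4 + 117*s^3 - 320*s^2 + 300*s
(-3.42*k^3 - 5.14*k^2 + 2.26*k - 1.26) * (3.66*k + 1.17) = -12.5172*k^4 - 22.8138*k^3 + 2.2578*k^2 - 1.9674*k - 1.4742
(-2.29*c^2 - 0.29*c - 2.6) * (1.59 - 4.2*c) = 9.618*c^3 - 2.4231*c^2 + 10.4589*c - 4.134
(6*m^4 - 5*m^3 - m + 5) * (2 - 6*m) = -36*m^5 + 42*m^4 - 10*m^3 + 6*m^2 - 32*m + 10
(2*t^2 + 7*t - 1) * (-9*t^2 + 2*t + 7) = -18*t^4 - 59*t^3 + 37*t^2 + 47*t - 7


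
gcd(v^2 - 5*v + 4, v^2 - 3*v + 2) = v - 1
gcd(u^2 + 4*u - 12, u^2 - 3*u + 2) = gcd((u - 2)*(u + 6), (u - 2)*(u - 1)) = u - 2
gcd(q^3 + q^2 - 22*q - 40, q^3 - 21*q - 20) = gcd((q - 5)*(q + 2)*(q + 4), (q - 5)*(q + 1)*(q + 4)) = q^2 - q - 20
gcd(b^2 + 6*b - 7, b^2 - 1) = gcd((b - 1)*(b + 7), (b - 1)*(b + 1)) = b - 1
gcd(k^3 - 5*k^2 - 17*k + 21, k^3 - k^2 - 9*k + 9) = k^2 + 2*k - 3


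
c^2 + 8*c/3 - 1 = (c - 1/3)*(c + 3)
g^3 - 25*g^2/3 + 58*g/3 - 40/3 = (g - 5)*(g - 2)*(g - 4/3)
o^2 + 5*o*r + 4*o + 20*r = (o + 4)*(o + 5*r)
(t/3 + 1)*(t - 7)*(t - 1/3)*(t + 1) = t^4/3 - 10*t^3/9 - 8*t^2 - 38*t/9 + 7/3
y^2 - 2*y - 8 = (y - 4)*(y + 2)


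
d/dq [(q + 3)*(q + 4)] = 2*q + 7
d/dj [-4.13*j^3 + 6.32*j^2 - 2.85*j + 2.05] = -12.39*j^2 + 12.64*j - 2.85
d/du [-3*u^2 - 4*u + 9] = -6*u - 4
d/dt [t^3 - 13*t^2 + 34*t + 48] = 3*t^2 - 26*t + 34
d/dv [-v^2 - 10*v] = -2*v - 10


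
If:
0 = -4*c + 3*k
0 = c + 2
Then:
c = -2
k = -8/3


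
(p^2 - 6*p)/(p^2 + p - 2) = p*(p - 6)/(p^2 + p - 2)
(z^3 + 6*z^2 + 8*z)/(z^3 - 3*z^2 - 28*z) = (z + 2)/(z - 7)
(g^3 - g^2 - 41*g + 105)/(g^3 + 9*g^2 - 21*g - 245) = (g - 3)/(g + 7)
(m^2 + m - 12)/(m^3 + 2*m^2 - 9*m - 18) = (m + 4)/(m^2 + 5*m + 6)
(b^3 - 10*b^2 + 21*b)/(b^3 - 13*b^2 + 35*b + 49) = b*(b - 3)/(b^2 - 6*b - 7)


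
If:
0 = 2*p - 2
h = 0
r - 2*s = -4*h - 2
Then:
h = 0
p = 1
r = 2*s - 2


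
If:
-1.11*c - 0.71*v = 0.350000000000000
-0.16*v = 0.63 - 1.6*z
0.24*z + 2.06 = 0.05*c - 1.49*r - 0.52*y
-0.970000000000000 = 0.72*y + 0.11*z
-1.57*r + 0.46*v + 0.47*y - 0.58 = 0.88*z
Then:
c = -0.43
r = -0.97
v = 0.17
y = -1.41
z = 0.41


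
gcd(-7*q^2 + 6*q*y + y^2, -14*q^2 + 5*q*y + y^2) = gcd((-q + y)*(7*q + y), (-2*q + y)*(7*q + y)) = 7*q + y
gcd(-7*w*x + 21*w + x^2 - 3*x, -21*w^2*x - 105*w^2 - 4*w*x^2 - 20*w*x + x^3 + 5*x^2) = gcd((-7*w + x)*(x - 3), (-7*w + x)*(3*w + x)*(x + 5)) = -7*w + x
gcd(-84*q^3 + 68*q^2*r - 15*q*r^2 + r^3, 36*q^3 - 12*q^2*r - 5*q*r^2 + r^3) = 12*q^2 - 8*q*r + r^2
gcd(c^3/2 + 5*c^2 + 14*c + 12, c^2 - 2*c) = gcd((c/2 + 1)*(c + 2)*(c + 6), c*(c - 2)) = 1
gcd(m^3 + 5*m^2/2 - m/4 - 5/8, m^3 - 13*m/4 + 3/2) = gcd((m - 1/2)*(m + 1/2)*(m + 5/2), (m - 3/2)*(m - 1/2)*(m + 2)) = m - 1/2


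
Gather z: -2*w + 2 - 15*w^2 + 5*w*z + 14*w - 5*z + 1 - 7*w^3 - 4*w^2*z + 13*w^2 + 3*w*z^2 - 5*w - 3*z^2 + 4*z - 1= -7*w^3 - 2*w^2 + 7*w + z^2*(3*w - 3) + z*(-4*w^2 + 5*w - 1) + 2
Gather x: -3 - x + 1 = -x - 2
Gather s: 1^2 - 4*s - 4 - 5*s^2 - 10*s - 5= -5*s^2 - 14*s - 8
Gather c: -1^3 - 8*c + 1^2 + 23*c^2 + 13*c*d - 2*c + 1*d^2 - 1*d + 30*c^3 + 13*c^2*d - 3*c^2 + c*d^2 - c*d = 30*c^3 + c^2*(13*d + 20) + c*(d^2 + 12*d - 10) + d^2 - d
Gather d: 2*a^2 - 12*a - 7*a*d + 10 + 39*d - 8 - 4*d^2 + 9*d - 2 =2*a^2 - 12*a - 4*d^2 + d*(48 - 7*a)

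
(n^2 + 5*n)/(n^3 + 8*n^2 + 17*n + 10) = n/(n^2 + 3*n + 2)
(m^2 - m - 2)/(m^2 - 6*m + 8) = (m + 1)/(m - 4)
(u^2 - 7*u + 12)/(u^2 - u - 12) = (u - 3)/(u + 3)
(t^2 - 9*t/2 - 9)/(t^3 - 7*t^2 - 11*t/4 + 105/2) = 2*(2*t + 3)/(4*t^2 - 4*t - 35)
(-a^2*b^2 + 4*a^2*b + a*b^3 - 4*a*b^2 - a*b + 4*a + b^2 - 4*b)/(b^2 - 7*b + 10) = (-a^2*b^2 + 4*a^2*b + a*b^3 - 4*a*b^2 - a*b + 4*a + b^2 - 4*b)/(b^2 - 7*b + 10)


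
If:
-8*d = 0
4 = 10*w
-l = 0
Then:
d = 0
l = 0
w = 2/5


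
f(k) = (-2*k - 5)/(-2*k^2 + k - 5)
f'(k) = (-2*k - 5)*(4*k - 1)/(-2*k^2 + k - 5)^2 - 2/(-2*k^2 + k - 5)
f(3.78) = 0.42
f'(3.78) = -0.13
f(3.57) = 0.45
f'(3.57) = -0.15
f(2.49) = 0.67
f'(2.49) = -0.27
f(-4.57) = -0.08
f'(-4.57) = 0.01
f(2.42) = 0.69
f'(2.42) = -0.28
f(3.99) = 0.40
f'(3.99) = -0.12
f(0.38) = 1.17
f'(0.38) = 0.28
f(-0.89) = 0.43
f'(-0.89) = 0.53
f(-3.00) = -0.04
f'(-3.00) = 0.06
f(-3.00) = -0.04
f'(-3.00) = 0.06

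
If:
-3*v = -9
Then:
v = 3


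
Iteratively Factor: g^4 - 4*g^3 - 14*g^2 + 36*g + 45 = (g - 3)*(g^3 - g^2 - 17*g - 15) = (g - 3)*(g + 1)*(g^2 - 2*g - 15) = (g - 5)*(g - 3)*(g + 1)*(g + 3)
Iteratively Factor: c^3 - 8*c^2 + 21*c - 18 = (c - 2)*(c^2 - 6*c + 9) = (c - 3)*(c - 2)*(c - 3)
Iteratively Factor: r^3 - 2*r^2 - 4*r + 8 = (r + 2)*(r^2 - 4*r + 4) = (r - 2)*(r + 2)*(r - 2)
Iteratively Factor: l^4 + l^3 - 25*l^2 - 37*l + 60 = (l + 4)*(l^3 - 3*l^2 - 13*l + 15) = (l - 1)*(l + 4)*(l^2 - 2*l - 15) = (l - 1)*(l + 3)*(l + 4)*(l - 5)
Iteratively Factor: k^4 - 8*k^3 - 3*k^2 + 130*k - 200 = (k + 4)*(k^3 - 12*k^2 + 45*k - 50) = (k - 5)*(k + 4)*(k^2 - 7*k + 10) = (k - 5)^2*(k + 4)*(k - 2)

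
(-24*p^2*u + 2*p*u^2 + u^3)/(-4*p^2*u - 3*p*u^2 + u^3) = (6*p + u)/(p + u)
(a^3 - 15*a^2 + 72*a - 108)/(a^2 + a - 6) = (a^3 - 15*a^2 + 72*a - 108)/(a^2 + a - 6)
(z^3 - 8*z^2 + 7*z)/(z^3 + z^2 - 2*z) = (z - 7)/(z + 2)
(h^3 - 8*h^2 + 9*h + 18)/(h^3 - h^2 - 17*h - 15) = (h^2 - 9*h + 18)/(h^2 - 2*h - 15)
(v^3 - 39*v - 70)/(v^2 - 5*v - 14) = v + 5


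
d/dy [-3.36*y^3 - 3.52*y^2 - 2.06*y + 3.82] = -10.08*y^2 - 7.04*y - 2.06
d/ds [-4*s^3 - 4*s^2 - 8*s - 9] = -12*s^2 - 8*s - 8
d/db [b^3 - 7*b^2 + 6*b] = 3*b^2 - 14*b + 6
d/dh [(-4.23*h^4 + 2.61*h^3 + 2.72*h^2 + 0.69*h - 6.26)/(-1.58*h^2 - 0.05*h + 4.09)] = (13.3668*h^5 - 3.4893*h^4 - 69.4638*h^3 + 32.9789*h^2 + 2.468*h + 2.5091)/(2.4964*h^4 + 0.158*h^3 - 12.9219*h^2 - 0.409*h + 16.7281)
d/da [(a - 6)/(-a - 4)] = -10/(a + 4)^2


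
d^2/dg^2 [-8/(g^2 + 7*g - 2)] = 16*(g^2 + 7*g - (2*g + 7)^2 - 2)/(g^2 + 7*g - 2)^3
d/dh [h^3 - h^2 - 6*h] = 3*h^2 - 2*h - 6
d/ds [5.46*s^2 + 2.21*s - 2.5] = 10.92*s + 2.21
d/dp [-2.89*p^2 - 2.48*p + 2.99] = -5.78*p - 2.48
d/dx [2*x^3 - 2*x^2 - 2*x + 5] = 6*x^2 - 4*x - 2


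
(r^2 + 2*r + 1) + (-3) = r^2 + 2*r - 2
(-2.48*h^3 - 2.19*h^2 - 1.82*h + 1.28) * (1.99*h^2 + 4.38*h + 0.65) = -4.9352*h^5 - 15.2205*h^4 - 14.826*h^3 - 6.8479*h^2 + 4.4234*h + 0.832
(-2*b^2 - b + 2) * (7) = -14*b^2 - 7*b + 14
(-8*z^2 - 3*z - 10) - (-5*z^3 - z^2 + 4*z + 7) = 5*z^3 - 7*z^2 - 7*z - 17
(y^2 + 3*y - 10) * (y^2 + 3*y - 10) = y^4 + 6*y^3 - 11*y^2 - 60*y + 100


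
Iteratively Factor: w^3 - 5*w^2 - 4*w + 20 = (w - 2)*(w^2 - 3*w - 10) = (w - 5)*(w - 2)*(w + 2)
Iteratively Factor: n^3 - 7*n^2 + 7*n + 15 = (n - 5)*(n^2 - 2*n - 3) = (n - 5)*(n + 1)*(n - 3)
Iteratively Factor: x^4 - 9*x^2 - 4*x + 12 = (x + 2)*(x^3 - 2*x^2 - 5*x + 6) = (x - 1)*(x + 2)*(x^2 - x - 6) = (x - 1)*(x + 2)^2*(x - 3)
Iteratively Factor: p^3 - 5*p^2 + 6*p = (p - 3)*(p^2 - 2*p) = p*(p - 3)*(p - 2)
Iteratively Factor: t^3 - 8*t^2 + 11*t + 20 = (t + 1)*(t^2 - 9*t + 20) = (t - 4)*(t + 1)*(t - 5)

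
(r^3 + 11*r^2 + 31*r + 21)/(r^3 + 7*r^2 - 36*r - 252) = (r^2 + 4*r + 3)/(r^2 - 36)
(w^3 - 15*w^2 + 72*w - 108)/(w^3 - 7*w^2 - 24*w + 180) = (w - 3)/(w + 5)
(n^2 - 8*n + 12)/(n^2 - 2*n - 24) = (n - 2)/(n + 4)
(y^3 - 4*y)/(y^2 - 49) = y*(y^2 - 4)/(y^2 - 49)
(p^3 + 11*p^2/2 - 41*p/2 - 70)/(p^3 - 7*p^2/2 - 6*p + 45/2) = (p^2 + 3*p - 28)/(p^2 - 6*p + 9)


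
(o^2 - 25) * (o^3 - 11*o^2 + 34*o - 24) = o^5 - 11*o^4 + 9*o^3 + 251*o^2 - 850*o + 600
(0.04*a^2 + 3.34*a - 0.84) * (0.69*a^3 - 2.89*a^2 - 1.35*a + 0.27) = 0.0276*a^5 + 2.189*a^4 - 10.2862*a^3 - 2.0706*a^2 + 2.0358*a - 0.2268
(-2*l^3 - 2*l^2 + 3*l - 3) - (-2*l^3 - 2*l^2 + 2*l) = l - 3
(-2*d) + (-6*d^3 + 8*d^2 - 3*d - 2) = -6*d^3 + 8*d^2 - 5*d - 2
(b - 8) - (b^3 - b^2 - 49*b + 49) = -b^3 + b^2 + 50*b - 57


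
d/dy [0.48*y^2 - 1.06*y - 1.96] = 0.96*y - 1.06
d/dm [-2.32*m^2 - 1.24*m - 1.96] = -4.64*m - 1.24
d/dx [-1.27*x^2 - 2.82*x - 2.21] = -2.54*x - 2.82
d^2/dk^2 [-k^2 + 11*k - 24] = -2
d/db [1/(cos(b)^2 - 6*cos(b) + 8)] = 2*(cos(b) - 3)*sin(b)/(cos(b)^2 - 6*cos(b) + 8)^2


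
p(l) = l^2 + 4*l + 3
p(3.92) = 34.05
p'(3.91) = 11.82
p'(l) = 2*l + 4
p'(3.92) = 11.84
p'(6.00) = 16.00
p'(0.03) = 4.06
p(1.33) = 10.09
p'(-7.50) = -11.00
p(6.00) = 63.00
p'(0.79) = 5.58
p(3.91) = 33.93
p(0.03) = 3.12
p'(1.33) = 6.66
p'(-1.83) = 0.34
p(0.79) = 6.78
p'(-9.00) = -14.00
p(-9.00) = 48.00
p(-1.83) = -0.97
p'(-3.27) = -2.54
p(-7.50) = 29.25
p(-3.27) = 0.61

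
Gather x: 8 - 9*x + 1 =9 - 9*x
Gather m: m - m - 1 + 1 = 0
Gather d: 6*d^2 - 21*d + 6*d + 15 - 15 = 6*d^2 - 15*d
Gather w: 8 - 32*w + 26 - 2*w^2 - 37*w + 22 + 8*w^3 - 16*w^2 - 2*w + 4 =8*w^3 - 18*w^2 - 71*w + 60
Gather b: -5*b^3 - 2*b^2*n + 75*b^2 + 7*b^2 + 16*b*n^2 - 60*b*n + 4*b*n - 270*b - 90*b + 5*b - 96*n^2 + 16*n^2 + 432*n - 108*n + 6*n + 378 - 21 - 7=-5*b^3 + b^2*(82 - 2*n) + b*(16*n^2 - 56*n - 355) - 80*n^2 + 330*n + 350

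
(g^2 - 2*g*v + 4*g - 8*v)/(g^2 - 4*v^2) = (g + 4)/(g + 2*v)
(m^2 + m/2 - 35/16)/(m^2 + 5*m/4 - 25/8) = (4*m + 7)/(2*(2*m + 5))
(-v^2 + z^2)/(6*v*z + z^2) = (-v^2 + z^2)/(z*(6*v + z))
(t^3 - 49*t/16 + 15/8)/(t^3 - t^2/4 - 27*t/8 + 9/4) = (4*t - 5)/(2*(2*t - 3))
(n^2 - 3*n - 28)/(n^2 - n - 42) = (n + 4)/(n + 6)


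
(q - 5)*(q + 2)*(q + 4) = q^3 + q^2 - 22*q - 40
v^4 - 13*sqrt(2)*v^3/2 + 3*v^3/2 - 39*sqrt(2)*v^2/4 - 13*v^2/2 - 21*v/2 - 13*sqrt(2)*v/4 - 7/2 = (v + 1/2)*(v + 1)*(v - 7*sqrt(2))*(v + sqrt(2)/2)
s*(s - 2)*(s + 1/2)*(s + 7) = s^4 + 11*s^3/2 - 23*s^2/2 - 7*s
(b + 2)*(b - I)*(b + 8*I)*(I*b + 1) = I*b^4 - 6*b^3 + 2*I*b^3 - 12*b^2 + 15*I*b^2 + 8*b + 30*I*b + 16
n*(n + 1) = n^2 + n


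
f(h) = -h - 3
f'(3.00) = -1.00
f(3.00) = -6.00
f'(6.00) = -1.00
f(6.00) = -9.00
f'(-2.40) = -1.00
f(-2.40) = -0.60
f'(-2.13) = -1.00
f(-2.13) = -0.87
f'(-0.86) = -1.00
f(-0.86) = -2.14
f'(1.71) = -1.00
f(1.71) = -4.71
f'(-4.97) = -1.00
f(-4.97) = 1.97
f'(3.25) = -1.00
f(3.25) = -6.25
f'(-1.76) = -1.00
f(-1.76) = -1.24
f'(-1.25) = -1.00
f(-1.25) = -1.75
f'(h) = -1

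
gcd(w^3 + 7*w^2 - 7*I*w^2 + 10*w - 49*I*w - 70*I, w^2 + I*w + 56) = w - 7*I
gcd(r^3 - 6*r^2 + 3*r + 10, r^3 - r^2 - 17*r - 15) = r^2 - 4*r - 5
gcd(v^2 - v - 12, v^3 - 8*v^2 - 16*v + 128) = v - 4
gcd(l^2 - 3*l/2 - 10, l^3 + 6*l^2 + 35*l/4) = l + 5/2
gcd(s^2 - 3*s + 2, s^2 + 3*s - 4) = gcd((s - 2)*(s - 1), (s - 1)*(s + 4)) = s - 1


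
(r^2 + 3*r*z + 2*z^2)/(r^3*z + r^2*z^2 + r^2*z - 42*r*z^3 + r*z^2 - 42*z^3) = (r^2 + 3*r*z + 2*z^2)/(z*(r^3 + r^2*z + r^2 - 42*r*z^2 + r*z - 42*z^2))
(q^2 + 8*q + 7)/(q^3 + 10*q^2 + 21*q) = (q + 1)/(q*(q + 3))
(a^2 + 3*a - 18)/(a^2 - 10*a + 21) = (a + 6)/(a - 7)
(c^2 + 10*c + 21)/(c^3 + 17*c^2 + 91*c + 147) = 1/(c + 7)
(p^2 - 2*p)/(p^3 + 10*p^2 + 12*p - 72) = p/(p^2 + 12*p + 36)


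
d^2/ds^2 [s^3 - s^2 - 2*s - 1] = 6*s - 2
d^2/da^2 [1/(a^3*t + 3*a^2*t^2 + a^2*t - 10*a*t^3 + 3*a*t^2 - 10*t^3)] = 2*(-(3*a + 3*t + 1)*(a^3 + 3*a^2*t + a^2 - 10*a*t^2 + 3*a*t - 10*t^2) + (3*a^2 + 6*a*t + 2*a - 10*t^2 + 3*t)^2)/(t*(a^3 + 3*a^2*t + a^2 - 10*a*t^2 + 3*a*t - 10*t^2)^3)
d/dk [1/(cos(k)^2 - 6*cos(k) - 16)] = 2*(cos(k) - 3)*sin(k)/(sin(k)^2 + 6*cos(k) + 15)^2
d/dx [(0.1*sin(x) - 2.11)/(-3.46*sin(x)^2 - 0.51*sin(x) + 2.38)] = (0.346*sin(x)^2 - 14.6012*sin(x) - 0.8381)*cos(x)/(11.9716*sin(x)^4 + 3.5292*sin(x)^3 - 16.2095*sin(x)^2 - 2.4276*sin(x) + 5.6644)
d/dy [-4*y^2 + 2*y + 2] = 2 - 8*y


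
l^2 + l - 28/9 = (l - 4/3)*(l + 7/3)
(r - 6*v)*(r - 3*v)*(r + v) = r^3 - 8*r^2*v + 9*r*v^2 + 18*v^3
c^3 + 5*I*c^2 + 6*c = c*(c - I)*(c + 6*I)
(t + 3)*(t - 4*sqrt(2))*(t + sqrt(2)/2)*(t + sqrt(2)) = t^4 - 5*sqrt(2)*t^3/2 + 3*t^3 - 11*t^2 - 15*sqrt(2)*t^2/2 - 33*t - 4*sqrt(2)*t - 12*sqrt(2)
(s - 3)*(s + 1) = s^2 - 2*s - 3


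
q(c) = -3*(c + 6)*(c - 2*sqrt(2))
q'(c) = -6*c - 18 + 6*sqrt(2)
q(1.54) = 29.14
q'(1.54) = -18.75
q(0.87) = 40.36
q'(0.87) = -14.73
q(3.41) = -16.42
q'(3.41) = -29.97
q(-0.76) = 56.41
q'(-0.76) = -4.95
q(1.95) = 20.95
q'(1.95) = -21.21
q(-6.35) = -9.64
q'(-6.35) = 28.59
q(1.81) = 23.86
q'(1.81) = -20.37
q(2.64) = 4.88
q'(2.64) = -25.35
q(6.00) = -114.18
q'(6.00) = -45.51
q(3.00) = -4.63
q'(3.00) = -27.51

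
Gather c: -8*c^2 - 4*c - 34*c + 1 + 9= -8*c^2 - 38*c + 10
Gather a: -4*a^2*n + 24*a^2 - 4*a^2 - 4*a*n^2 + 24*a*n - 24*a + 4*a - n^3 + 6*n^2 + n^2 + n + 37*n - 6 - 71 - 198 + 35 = a^2*(20 - 4*n) + a*(-4*n^2 + 24*n - 20) - n^3 + 7*n^2 + 38*n - 240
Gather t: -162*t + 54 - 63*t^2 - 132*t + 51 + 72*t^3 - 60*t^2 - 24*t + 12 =72*t^3 - 123*t^2 - 318*t + 117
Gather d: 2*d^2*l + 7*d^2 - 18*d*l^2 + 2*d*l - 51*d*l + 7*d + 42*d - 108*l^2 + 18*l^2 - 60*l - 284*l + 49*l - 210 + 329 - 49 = d^2*(2*l + 7) + d*(-18*l^2 - 49*l + 49) - 90*l^2 - 295*l + 70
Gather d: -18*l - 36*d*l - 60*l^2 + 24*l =-36*d*l - 60*l^2 + 6*l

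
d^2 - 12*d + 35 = (d - 7)*(d - 5)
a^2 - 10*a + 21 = (a - 7)*(a - 3)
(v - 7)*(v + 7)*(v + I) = v^3 + I*v^2 - 49*v - 49*I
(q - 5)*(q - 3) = q^2 - 8*q + 15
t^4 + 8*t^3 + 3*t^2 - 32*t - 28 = (t - 2)*(t + 1)*(t + 2)*(t + 7)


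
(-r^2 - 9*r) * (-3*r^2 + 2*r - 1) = 3*r^4 + 25*r^3 - 17*r^2 + 9*r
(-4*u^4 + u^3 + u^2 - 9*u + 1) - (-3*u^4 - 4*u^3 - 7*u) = -u^4 + 5*u^3 + u^2 - 2*u + 1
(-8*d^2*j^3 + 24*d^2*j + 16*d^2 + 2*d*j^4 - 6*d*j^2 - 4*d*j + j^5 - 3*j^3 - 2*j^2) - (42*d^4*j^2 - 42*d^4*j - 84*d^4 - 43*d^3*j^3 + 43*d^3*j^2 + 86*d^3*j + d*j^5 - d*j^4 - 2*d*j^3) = -42*d^4*j^2 + 42*d^4*j + 84*d^4 + 43*d^3*j^3 - 43*d^3*j^2 - 86*d^3*j - 8*d^2*j^3 + 24*d^2*j + 16*d^2 - d*j^5 + 3*d*j^4 + 2*d*j^3 - 6*d*j^2 - 4*d*j + j^5 - 3*j^3 - 2*j^2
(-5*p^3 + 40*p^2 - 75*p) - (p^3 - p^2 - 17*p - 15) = -6*p^3 + 41*p^2 - 58*p + 15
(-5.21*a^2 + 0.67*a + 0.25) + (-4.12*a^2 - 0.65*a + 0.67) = -9.33*a^2 + 0.02*a + 0.92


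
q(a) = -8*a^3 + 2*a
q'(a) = 2 - 24*a^2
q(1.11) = -8.72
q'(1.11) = -27.57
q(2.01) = -60.94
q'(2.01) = -94.96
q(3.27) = -273.19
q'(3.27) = -254.63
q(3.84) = -445.30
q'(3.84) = -351.89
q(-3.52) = 341.87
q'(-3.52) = -295.37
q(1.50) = -24.00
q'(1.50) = -52.00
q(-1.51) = 24.52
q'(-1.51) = -52.72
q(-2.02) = 61.90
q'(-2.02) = -95.93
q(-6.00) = 1716.00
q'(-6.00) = -862.00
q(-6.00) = 1716.00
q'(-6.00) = -862.00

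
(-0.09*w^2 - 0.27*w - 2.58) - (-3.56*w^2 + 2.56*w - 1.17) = 3.47*w^2 - 2.83*w - 1.41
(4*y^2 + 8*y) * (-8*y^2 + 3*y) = -32*y^4 - 52*y^3 + 24*y^2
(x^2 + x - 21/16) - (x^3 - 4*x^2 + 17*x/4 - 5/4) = -x^3 + 5*x^2 - 13*x/4 - 1/16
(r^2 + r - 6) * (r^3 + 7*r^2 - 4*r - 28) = r^5 + 8*r^4 - 3*r^3 - 74*r^2 - 4*r + 168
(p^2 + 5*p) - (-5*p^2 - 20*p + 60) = 6*p^2 + 25*p - 60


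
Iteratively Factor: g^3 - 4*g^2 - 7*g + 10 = (g - 5)*(g^2 + g - 2) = (g - 5)*(g + 2)*(g - 1)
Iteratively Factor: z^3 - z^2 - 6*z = (z - 3)*(z^2 + 2*z) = z*(z - 3)*(z + 2)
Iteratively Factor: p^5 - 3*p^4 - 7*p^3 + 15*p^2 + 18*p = (p + 2)*(p^4 - 5*p^3 + 3*p^2 + 9*p) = (p + 1)*(p + 2)*(p^3 - 6*p^2 + 9*p) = (p - 3)*(p + 1)*(p + 2)*(p^2 - 3*p) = p*(p - 3)*(p + 1)*(p + 2)*(p - 3)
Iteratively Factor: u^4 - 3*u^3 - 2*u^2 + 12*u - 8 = (u + 2)*(u^3 - 5*u^2 + 8*u - 4) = (u - 2)*(u + 2)*(u^2 - 3*u + 2) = (u - 2)*(u - 1)*(u + 2)*(u - 2)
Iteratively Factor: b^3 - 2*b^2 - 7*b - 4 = (b - 4)*(b^2 + 2*b + 1) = (b - 4)*(b + 1)*(b + 1)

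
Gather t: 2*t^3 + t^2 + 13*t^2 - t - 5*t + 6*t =2*t^3 + 14*t^2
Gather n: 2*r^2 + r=2*r^2 + r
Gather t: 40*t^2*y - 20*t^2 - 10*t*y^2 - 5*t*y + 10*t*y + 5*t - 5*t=t^2*(40*y - 20) + t*(-10*y^2 + 5*y)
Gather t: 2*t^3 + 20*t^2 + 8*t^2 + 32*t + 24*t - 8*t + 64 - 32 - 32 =2*t^3 + 28*t^2 + 48*t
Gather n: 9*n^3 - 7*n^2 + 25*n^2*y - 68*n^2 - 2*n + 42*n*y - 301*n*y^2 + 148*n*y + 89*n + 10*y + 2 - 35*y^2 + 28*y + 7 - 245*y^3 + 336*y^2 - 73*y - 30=9*n^3 + n^2*(25*y - 75) + n*(-301*y^2 + 190*y + 87) - 245*y^3 + 301*y^2 - 35*y - 21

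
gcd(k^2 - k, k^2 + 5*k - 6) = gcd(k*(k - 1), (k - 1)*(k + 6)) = k - 1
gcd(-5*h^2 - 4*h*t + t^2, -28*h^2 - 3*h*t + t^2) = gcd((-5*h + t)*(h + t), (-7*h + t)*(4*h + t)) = 1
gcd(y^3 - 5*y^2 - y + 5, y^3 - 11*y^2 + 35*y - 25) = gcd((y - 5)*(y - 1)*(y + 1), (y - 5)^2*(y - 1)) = y^2 - 6*y + 5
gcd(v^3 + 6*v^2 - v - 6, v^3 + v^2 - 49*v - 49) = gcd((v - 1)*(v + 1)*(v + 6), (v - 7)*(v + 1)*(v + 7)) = v + 1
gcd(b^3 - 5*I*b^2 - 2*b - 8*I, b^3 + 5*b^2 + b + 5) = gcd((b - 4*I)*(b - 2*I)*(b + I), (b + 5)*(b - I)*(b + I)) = b + I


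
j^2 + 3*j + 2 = (j + 1)*(j + 2)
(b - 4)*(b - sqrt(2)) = b^2 - 4*b - sqrt(2)*b + 4*sqrt(2)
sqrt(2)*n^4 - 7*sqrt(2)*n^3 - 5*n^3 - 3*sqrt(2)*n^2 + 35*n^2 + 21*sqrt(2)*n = n*(n - 7)*(n - 3*sqrt(2))*(sqrt(2)*n + 1)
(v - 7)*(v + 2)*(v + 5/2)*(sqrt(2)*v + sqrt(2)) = sqrt(2)*v^4 - 3*sqrt(2)*v^3/2 - 29*sqrt(2)*v^2 - 123*sqrt(2)*v/2 - 35*sqrt(2)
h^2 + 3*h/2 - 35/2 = (h - 7/2)*(h + 5)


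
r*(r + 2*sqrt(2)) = r^2 + 2*sqrt(2)*r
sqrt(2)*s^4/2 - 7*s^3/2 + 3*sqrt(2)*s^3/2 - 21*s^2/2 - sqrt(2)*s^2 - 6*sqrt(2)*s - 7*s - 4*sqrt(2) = (s + 1)*(s - 4*sqrt(2))*(s + sqrt(2)/2)*(sqrt(2)*s/2 + sqrt(2))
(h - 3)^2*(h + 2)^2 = h^4 - 2*h^3 - 11*h^2 + 12*h + 36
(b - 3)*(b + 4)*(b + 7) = b^3 + 8*b^2 - 5*b - 84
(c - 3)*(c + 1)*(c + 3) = c^3 + c^2 - 9*c - 9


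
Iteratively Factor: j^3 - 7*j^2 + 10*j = (j - 2)*(j^2 - 5*j) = (j - 5)*(j - 2)*(j)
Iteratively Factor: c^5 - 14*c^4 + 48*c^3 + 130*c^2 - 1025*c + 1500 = (c - 3)*(c^4 - 11*c^3 + 15*c^2 + 175*c - 500) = (c - 5)*(c - 3)*(c^3 - 6*c^2 - 15*c + 100) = (c - 5)^2*(c - 3)*(c^2 - c - 20) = (c - 5)^3*(c - 3)*(c + 4)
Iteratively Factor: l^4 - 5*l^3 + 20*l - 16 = (l - 1)*(l^3 - 4*l^2 - 4*l + 16) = (l - 1)*(l + 2)*(l^2 - 6*l + 8) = (l - 4)*(l - 1)*(l + 2)*(l - 2)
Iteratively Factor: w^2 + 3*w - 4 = (w - 1)*(w + 4)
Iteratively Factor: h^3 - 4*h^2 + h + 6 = (h + 1)*(h^2 - 5*h + 6) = (h - 3)*(h + 1)*(h - 2)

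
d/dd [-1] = 0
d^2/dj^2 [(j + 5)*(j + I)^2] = 6*j + 10 + 4*I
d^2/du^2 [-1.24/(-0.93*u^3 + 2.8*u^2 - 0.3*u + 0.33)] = ((6.944 - 6.9192*u)*(0.93*u^3 - 2.8*u^2 + 0.3*u - 0.33) + 1.24*(2.79*u^2 - 5.6*u + 0.3)*(5.58*u^2 - 11.2*u + 0.6))/(0.93*u^3 - 2.8*u^2 + 0.3*u - 0.33)^3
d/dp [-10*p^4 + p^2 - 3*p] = -40*p^3 + 2*p - 3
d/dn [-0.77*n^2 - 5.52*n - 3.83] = -1.54*n - 5.52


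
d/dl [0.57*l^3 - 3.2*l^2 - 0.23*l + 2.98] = 1.71*l^2 - 6.4*l - 0.23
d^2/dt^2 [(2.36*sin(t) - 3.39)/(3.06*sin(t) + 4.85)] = (66.767364*sin(t)^2 - 105.82409*sin(t) - 133.534728)/(28.652616*sin(t)^3 + 136.24038*sin(t)^2 + 215.93655*sin(t) + 114.084125)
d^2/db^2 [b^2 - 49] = 2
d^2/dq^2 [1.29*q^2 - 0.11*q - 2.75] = 2.58000000000000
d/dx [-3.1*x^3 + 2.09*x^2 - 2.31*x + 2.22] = -9.3*x^2 + 4.18*x - 2.31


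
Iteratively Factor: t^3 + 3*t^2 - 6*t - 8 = (t + 4)*(t^2 - t - 2) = (t - 2)*(t + 4)*(t + 1)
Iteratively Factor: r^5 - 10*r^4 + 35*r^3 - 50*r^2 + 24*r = (r - 2)*(r^4 - 8*r^3 + 19*r^2 - 12*r) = (r - 4)*(r - 2)*(r^3 - 4*r^2 + 3*r) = (r - 4)*(r - 3)*(r - 2)*(r^2 - r) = (r - 4)*(r - 3)*(r - 2)*(r - 1)*(r)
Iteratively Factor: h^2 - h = (h - 1)*(h)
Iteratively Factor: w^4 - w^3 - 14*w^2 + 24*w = (w - 2)*(w^3 + w^2 - 12*w) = w*(w - 2)*(w^2 + w - 12) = w*(w - 2)*(w + 4)*(w - 3)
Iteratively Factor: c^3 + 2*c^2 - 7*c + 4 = (c - 1)*(c^2 + 3*c - 4) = (c - 1)*(c + 4)*(c - 1)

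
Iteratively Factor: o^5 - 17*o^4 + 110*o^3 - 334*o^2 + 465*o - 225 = (o - 5)*(o^4 - 12*o^3 + 50*o^2 - 84*o + 45) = (o - 5)*(o - 3)*(o^3 - 9*o^2 + 23*o - 15) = (o - 5)*(o - 3)*(o - 1)*(o^2 - 8*o + 15) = (o - 5)^2*(o - 3)*(o - 1)*(o - 3)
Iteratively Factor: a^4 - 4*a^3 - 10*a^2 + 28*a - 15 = (a + 3)*(a^3 - 7*a^2 + 11*a - 5) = (a - 5)*(a + 3)*(a^2 - 2*a + 1) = (a - 5)*(a - 1)*(a + 3)*(a - 1)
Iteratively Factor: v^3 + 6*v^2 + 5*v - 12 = (v + 4)*(v^2 + 2*v - 3) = (v - 1)*(v + 4)*(v + 3)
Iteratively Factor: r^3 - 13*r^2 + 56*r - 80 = (r - 4)*(r^2 - 9*r + 20) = (r - 5)*(r - 4)*(r - 4)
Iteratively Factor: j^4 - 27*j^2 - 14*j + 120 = (j - 2)*(j^3 + 2*j^2 - 23*j - 60) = (j - 2)*(j + 3)*(j^2 - j - 20) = (j - 2)*(j + 3)*(j + 4)*(j - 5)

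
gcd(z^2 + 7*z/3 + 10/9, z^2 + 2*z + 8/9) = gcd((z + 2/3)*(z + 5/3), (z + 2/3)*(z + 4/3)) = z + 2/3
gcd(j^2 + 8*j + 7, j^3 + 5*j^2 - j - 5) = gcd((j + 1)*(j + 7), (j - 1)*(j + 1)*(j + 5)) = j + 1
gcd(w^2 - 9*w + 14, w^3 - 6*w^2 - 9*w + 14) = w - 7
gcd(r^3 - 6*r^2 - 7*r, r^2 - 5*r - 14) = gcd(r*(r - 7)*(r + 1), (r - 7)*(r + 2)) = r - 7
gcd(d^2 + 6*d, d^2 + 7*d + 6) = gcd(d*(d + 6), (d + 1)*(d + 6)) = d + 6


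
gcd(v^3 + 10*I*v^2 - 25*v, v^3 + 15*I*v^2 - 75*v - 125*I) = v^2 + 10*I*v - 25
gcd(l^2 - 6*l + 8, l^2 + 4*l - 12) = l - 2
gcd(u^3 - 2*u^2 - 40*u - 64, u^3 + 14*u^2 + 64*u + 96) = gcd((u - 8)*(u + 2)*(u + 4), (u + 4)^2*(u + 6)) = u + 4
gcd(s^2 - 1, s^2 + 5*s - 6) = s - 1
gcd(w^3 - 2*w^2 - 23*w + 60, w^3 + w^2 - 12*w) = w - 3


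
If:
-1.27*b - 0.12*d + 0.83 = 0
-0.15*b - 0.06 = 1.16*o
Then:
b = -7.73333333333333*o - 0.4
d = 81.8444444444444*o + 11.15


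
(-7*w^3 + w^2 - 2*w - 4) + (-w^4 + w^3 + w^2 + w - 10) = -w^4 - 6*w^3 + 2*w^2 - w - 14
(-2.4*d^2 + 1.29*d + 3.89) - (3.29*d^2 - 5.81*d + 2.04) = -5.69*d^2 + 7.1*d + 1.85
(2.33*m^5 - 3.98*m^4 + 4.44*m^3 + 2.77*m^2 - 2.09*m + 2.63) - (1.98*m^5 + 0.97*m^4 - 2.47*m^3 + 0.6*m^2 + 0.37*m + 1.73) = 0.35*m^5 - 4.95*m^4 + 6.91*m^3 + 2.17*m^2 - 2.46*m + 0.9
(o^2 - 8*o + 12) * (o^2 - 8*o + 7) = o^4 - 16*o^3 + 83*o^2 - 152*o + 84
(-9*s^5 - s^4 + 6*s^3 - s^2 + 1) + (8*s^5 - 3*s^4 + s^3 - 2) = -s^5 - 4*s^4 + 7*s^3 - s^2 - 1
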